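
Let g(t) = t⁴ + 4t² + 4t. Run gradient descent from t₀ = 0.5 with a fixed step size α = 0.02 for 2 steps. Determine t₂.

g′(t) = 4t³ + 8t + 4
Step 1: g′(0.5) = 8.5; t₁ = 0.5 − 0.02·8.5 = 0.33
Step 2: g′(0.33) = 6.783748; t₂ = 0.33 − 0.02·6.783748 = 0.19432504

0.19432504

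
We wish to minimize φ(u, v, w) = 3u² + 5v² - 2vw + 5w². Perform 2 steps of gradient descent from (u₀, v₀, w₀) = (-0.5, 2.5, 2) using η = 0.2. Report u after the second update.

∇φ = (6u, 10v - 2w, -2v + 10w)
(u₁, v₁, w₁) = (-0.5, 2.5, 2) − 0.2·(-3, 21, 15) = (0.1, -1.7, -1)
(u₂, v₂, w₂) = (0.1, -1.7, -1) − 0.2·(0.6, -15, -6.6) = (-0.02, 1.3, 0.32)
u = -0.02

-0.02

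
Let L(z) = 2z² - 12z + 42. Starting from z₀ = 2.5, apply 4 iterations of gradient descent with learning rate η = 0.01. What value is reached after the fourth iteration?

L′(z) = 4z - 12
Step 1: L′(2.5) = -2; z₁ = 2.5 − 0.01·(-2) = 2.52
Step 2: L′(2.52) = -1.92; z₂ = 2.52 − 0.01·(-1.92) = 2.5392
Step 3: L′(2.5392) = -1.8432; z₃ = 2.5392 − 0.01·(-1.8432) = 2.557632
Step 4: L′(2.557632) = -1.769472; z₄ = 2.557632 − 0.01·(-1.769472) = 2.57532672

2.57532672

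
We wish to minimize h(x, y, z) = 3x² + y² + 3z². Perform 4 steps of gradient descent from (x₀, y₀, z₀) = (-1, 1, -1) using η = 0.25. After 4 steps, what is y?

0.0625

∇h = (6x, 2y, 6z)
Step 1: at (-1, 1, -1), ∇h = (-6, 2, -6) → (-1, 1, -1) − 0.25·(-6, 2, -6) = (0.5, 0.5, 0.5)
Step 2: at (0.5, 0.5, 0.5), ∇h = (3, 1, 3) → (0.5, 0.5, 0.5) − 0.25·(3, 1, 3) = (-0.25, 0.25, -0.25)
Step 3: at (-0.25, 0.25, -0.25), ∇h = (-1.5, 0.5, -1.5) → (-0.25, 0.25, -0.25) − 0.25·(-1.5, 0.5, -1.5) = (0.125, 0.125, 0.125)
Step 4: at (0.125, 0.125, 0.125), ∇h = (0.75, 0.25, 0.75) → (0.125, 0.125, 0.125) − 0.25·(0.75, 0.25, 0.75) = (-0.0625, 0.0625, -0.0625)
y = 0.0625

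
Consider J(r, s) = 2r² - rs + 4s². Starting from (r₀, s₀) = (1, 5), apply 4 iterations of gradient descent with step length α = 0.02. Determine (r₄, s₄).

(0.99160208, 2.55303376)

∇J = (4r - s, -r + 8s)
Step 1: at (1, 5), ∇J = (-1, 39) → (1, 5) − 0.02·(-1, 39) = (1.02, 4.22)
Step 2: at (1.02, 4.22), ∇J = (-0.14, 32.74) → (1.02, 4.22) − 0.02·(-0.14, 32.74) = (1.0228, 3.5652)
Step 3: at (1.0228, 3.5652), ∇J = (0.526, 27.4988) → (1.0228, 3.5652) − 0.02·(0.526, 27.4988) = (1.01228, 3.015224)
Step 4: at (1.01228, 3.015224), ∇J = (1.033896, 23.109512) → (1.01228, 3.015224) − 0.02·(1.033896, 23.109512) = (0.99160208, 2.55303376)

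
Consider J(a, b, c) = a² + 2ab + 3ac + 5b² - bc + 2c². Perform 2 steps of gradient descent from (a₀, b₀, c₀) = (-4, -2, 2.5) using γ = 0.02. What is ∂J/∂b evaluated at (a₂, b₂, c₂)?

-19.2588

∇J = (2a + 2b + 3c, 2a + 10b - c, 3a - b + 4c)
(a₁, b₁, c₁) = (-4, -2, 2.5) − 0.02·(-4.5, -30.5, 0) = (-3.91, -1.39, 2.5)
(a₂, b₂, c₂) = (-3.91, -1.39, 2.5) − 0.02·(-3.1, -24.22, -0.34) = (-3.848, -0.9056, 2.5068)
∂J/∂b at (-3.848, -0.9056, 2.5068) = -19.2588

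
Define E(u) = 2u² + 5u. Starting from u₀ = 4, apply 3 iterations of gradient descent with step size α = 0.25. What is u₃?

E′(u) = 4u + 5
Step 1: E′(4) = 21; u₁ = 4 − 0.25·21 = -1.25
Step 2: E′(-1.25) = 0; u₂ = -1.25 − 0.25·0 = -1.25
Step 3: E′(-1.25) = 0; u₃ = -1.25 − 0.25·0 = -1.25

-1.25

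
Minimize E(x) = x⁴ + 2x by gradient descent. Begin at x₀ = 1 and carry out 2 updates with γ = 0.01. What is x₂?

E′(x) = 4x³ + 2
Step 1: E′(1) = 6; x₁ = 1 − 0.01·6 = 0.94
Step 2: E′(0.94) = 5.322336; x₂ = 0.94 − 0.01·5.322336 = 0.88677664

0.88677664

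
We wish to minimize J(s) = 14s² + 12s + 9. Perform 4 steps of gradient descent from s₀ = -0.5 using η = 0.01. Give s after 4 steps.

J′(s) = 28s + 12
Step 1: J′(-0.5) = -2; s₁ = -0.5 − 0.01·(-2) = -0.48
Step 2: J′(-0.48) = -1.44; s₂ = -0.48 − 0.01·(-1.44) = -0.4656
Step 3: J′(-0.4656) = -1.0368; s₃ = -0.4656 − 0.01·(-1.0368) = -0.455232
Step 4: J′(-0.455232) = -0.746496; s₄ = -0.455232 − 0.01·(-0.746496) = -0.44776704

-0.44776704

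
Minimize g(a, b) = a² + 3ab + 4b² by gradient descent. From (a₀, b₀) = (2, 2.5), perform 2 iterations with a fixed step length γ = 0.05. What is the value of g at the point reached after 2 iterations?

∇g = (2a + 3b, 3a + 8b)
(a₁, b₁) = (2, 2.5) − 0.05·(11.5, 26) = (1.425, 1.2)
(a₂, b₂) = (1.425, 1.2) − 0.05·(6.45, 13.875) = (1.1025, 0.50625)
g(1.1025, 0.50625) = 3.915084375

3.915084375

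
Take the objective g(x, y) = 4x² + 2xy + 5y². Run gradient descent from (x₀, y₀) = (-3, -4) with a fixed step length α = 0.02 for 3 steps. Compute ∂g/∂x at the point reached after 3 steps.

∇g = (8x + 2y, 2x + 10y)
Step 1: at (-3, -4), ∇g = (-32, -46) → (-3, -4) − 0.02·(-32, -46) = (-2.36, -3.08)
Step 2: at (-2.36, -3.08), ∇g = (-25.04, -35.52) → (-2.36, -3.08) − 0.02·(-25.04, -35.52) = (-1.8592, -2.3696)
Step 3: at (-1.8592, -2.3696), ∇g = (-19.6128, -27.4144) → (-1.8592, -2.3696) − 0.02·(-19.6128, -27.4144) = (-1.466944, -1.821312)
∂g/∂x at (-1.466944, -1.821312) = -15.378176

-15.378176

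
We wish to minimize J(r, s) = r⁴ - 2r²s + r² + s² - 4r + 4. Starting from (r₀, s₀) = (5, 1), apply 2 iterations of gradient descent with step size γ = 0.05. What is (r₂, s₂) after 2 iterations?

∇J = (4r³ - 4rs + 2r - 4, -2r² + 2s)
Step 1: at (5, 1), ∇J = (486, -48) → (5, 1) − 0.05·(486, -48) = (-19.3, 3.4)
Step 2: at (-19.3, 3.4), ∇J = (-28536.348, -738.18) → (-19.3, 3.4) − 0.05·(-28536.348, -738.18) = (1407.5174, 40.309)

(1407.5174, 40.309)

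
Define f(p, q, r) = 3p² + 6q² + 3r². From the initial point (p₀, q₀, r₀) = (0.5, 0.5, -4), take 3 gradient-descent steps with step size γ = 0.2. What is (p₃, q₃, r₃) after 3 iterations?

∇f = (6p, 12q, 6r)
(p₁, q₁, r₁) = (0.5, 0.5, -4) − 0.2·(3, 6, -24) = (-0.1, -0.7, 0.8)
(p₂, q₂, r₂) = (-0.1, -0.7, 0.8) − 0.2·(-0.6, -8.4, 4.8) = (0.02, 0.98, -0.16)
(p₃, q₃, r₃) = (0.02, 0.98, -0.16) − 0.2·(0.12, 11.76, -0.96) = (-0.004, -1.372, 0.032)

(-0.004, -1.372, 0.032)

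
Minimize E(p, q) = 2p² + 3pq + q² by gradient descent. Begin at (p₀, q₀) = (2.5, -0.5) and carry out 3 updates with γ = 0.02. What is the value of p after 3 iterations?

∇E = (4p + 3q, 3p + 2q)
(p₁, q₁) = (2.5, -0.5) − 0.02·(8.5, 6.5) = (2.33, -0.63)
(p₂, q₂) = (2.33, -0.63) − 0.02·(7.43, 5.73) = (2.1814, -0.7446)
(p₃, q₃) = (2.1814, -0.7446) − 0.02·(6.4918, 5.055) = (2.051564, -0.8457)
p = 2.051564

2.051564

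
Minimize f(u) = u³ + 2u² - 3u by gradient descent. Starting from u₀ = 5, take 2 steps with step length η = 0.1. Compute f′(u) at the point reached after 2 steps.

136.242432

f′(u) = 3u² + 4u - 3
Step 1: f′(5) = 92; u₁ = 5 − 0.1·92 = -4.2
Step 2: f′(-4.2) = 33.12; u₂ = -4.2 − 0.1·33.12 = -7.512
f′(u) at (-7.512) = 136.242432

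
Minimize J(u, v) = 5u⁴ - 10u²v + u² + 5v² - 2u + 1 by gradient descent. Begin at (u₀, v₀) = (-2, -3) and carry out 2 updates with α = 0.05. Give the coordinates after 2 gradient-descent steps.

∇J = (20u³ - 20uv + 2u - 2, -10u² + 10v)
Step 1: at (-2, -3), ∇J = (-286, -70) → (-2, -3) − 0.05·(-286, -70) = (12.3, 0.5)
Step 2: at (12.3, 0.5), ∇J = (37116.94, -1507.9) → (12.3, 0.5) − 0.05·(37116.94, -1507.9) = (-1843.547, 75.895)

(-1843.547, 75.895)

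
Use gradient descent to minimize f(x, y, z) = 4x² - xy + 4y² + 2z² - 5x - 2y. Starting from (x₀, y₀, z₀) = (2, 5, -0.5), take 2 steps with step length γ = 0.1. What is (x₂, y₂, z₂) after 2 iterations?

∇f = (8x - y - 5, -x + 8y - 2, 4z)
Step 1: at (2, 5, -0.5), ∇f = (6, 36, -2) → (2, 5, -0.5) − 0.1·(6, 36, -2) = (1.4, 1.4, -0.3)
Step 2: at (1.4, 1.4, -0.3), ∇f = (4.8, 7.8, -1.2) → (1.4, 1.4, -0.3) − 0.1·(4.8, 7.8, -1.2) = (0.92, 0.62, -0.18)

(0.92, 0.62, -0.18)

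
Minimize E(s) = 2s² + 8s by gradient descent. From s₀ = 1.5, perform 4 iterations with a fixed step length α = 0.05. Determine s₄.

E′(s) = 4s + 8
s₁ = 1.5 − 0.05·14 = 0.8
s₂ = 0.8 − 0.05·11.2 = 0.24
s₃ = 0.24 − 0.05·8.96 = -0.208
s₄ = -0.208 − 0.05·7.168 = -0.5664

-0.5664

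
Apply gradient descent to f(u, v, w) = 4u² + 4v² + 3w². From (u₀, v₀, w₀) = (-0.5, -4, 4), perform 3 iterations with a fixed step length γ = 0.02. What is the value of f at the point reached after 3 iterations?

45.125768220672

∇f = (8u, 8v, 6w)
Step 1: at (-0.5, -4, 4), ∇f = (-4, -32, 24) → (-0.5, -4, 4) − 0.02·(-4, -32, 24) = (-0.42, -3.36, 3.52)
Step 2: at (-0.42, -3.36, 3.52), ∇f = (-3.36, -26.88, 21.12) → (-0.42, -3.36, 3.52) − 0.02·(-3.36, -26.88, 21.12) = (-0.3528, -2.8224, 3.0976)
Step 3: at (-0.3528, -2.8224, 3.0976), ∇f = (-2.8224, -22.5792, 18.5856) → (-0.3528, -2.8224, 3.0976) − 0.02·(-2.8224, -22.5792, 18.5856) = (-0.296352, -2.370816, 2.725888)
f(-0.296352, -2.370816, 2.725888) = 45.125768220672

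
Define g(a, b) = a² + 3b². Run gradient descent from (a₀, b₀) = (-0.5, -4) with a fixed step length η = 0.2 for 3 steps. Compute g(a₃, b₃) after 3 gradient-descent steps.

∇g = (2a, 6b)
(a₁, b₁) = (-0.5, -4) − 0.2·(-1, -24) = (-0.3, 0.8)
(a₂, b₂) = (-0.3, 0.8) − 0.2·(-0.6, 4.8) = (-0.18, -0.16)
(a₃, b₃) = (-0.18, -0.16) − 0.2·(-0.36, -0.96) = (-0.108, 0.032)
g(-0.108, 0.032) = 0.014736

0.014736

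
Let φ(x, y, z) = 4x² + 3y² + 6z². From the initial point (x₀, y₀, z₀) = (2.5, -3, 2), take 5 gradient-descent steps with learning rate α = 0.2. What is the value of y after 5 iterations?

0.00096

∇φ = (8x, 6y, 12z)
Step 1: at (2.5, -3, 2), ∇φ = (20, -18, 24) → (2.5, -3, 2) − 0.2·(20, -18, 24) = (-1.5, 0.6, -2.8)
Step 2: at (-1.5, 0.6, -2.8), ∇φ = (-12, 3.6, -33.6) → (-1.5, 0.6, -2.8) − 0.2·(-12, 3.6, -33.6) = (0.9, -0.12, 3.92)
Step 3: at (0.9, -0.12, 3.92), ∇φ = (7.2, -0.72, 47.04) → (0.9, -0.12, 3.92) − 0.2·(7.2, -0.72, 47.04) = (-0.54, 0.024, -5.488)
Step 4: at (-0.54, 0.024, -5.488), ∇φ = (-4.32, 0.144, -65.856) → (-0.54, 0.024, -5.488) − 0.2·(-4.32, 0.144, -65.856) = (0.324, -0.0048, 7.6832)
Step 5: at (0.324, -0.0048, 7.6832), ∇φ = (2.592, -0.0288, 92.1984) → (0.324, -0.0048, 7.6832) − 0.2·(2.592, -0.0288, 92.1984) = (-0.1944, 0.00096, -10.75648)
y = 0.00096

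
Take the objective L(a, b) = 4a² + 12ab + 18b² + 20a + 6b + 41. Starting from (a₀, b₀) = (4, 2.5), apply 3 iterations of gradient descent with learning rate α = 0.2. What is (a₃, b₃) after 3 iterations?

∇L = (8a + 12b + 20, 12a + 36b + 6)
(a₁, b₁) = (4, 2.5) − 0.2·(82, 144) = (-12.4, -26.3)
(a₂, b₂) = (-12.4, -26.3) − 0.2·(-394.8, -1089.6) = (66.56, 191.62)
(a₃, b₃) = (66.56, 191.62) − 0.2·(2851.92, 7703.04) = (-503.824, -1348.988)

(-503.824, -1348.988)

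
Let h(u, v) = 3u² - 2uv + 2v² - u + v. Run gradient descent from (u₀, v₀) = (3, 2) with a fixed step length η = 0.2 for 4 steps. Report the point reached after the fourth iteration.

(0.216, -0.112)

∇h = (6u - 2v - 1, -2u + 4v + 1)
Step 1: at (3, 2), ∇h = (13, 3) → (3, 2) − 0.2·(13, 3) = (0.4, 1.4)
Step 2: at (0.4, 1.4), ∇h = (-1.4, 5.8) → (0.4, 1.4) − 0.2·(-1.4, 5.8) = (0.68, 0.24)
Step 3: at (0.68, 0.24), ∇h = (2.6, 0.6) → (0.68, 0.24) − 0.2·(2.6, 0.6) = (0.16, 0.12)
Step 4: at (0.16, 0.12), ∇h = (-0.28, 1.16) → (0.16, 0.12) − 0.2·(-0.28, 1.16) = (0.216, -0.112)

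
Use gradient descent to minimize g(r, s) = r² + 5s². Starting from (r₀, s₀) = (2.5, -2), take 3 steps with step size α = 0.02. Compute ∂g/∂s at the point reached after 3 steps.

∇g = (2r, 10s)
(r₁, s₁) = (2.5, -2) − 0.02·(5, -20) = (2.4, -1.6)
(r₂, s₂) = (2.4, -1.6) − 0.02·(4.8, -16) = (2.304, -1.28)
(r₃, s₃) = (2.304, -1.28) − 0.02·(4.608, -12.8) = (2.21184, -1.024)
∂g/∂s at (2.21184, -1.024) = -10.24

-10.24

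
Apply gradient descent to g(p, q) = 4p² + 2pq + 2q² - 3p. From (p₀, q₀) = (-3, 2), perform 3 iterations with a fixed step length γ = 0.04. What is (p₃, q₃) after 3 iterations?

(-1.006976, 1.610368)

∇g = (8p + 2q - 3, 2p + 4q)
(p₁, q₁) = (-3, 2) − 0.04·(-23, 2) = (-2.08, 1.92)
(p₂, q₂) = (-2.08, 1.92) − 0.04·(-15.8, 3.52) = (-1.448, 1.7792)
(p₃, q₃) = (-1.448, 1.7792) − 0.04·(-11.0256, 4.2208) = (-1.006976, 1.610368)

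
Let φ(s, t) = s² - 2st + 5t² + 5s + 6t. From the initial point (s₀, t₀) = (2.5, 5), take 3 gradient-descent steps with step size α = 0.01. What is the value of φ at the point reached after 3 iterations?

87.725967566848

∇φ = (2s - 2t + 5, -2s + 10t + 6)
(s₁, t₁) = (2.5, 5) − 0.01·(0, 51) = (2.5, 4.49)
(s₂, t₂) = (2.5, 4.49) − 0.01·(1.02, 45.9) = (2.4898, 4.031)
(s₃, t₃) = (2.4898, 4.031) − 0.01·(1.9176, 41.3304) = (2.470624, 3.617696)
φ(2.470624, 3.617696) = 87.725967566848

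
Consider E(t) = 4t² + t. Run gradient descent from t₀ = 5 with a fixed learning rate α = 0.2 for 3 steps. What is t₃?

-1.232

E′(t) = 8t + 1
Step 1: E′(5) = 41; t₁ = 5 − 0.2·41 = -3.2
Step 2: E′(-3.2) = -24.6; t₂ = -3.2 − 0.2·(-24.6) = 1.72
Step 3: E′(1.72) = 14.76; t₃ = 1.72 − 0.2·14.76 = -1.232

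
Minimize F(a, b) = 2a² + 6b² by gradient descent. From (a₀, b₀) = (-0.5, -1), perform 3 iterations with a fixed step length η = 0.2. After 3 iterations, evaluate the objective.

∇F = (4a, 12b)
Step 1: at (-0.5, -1), ∇F = (-2, -12) → (-0.5, -1) − 0.2·(-2, -12) = (-0.1, 1.4)
Step 2: at (-0.1, 1.4), ∇F = (-0.4, 16.8) → (-0.1, 1.4) − 0.2·(-0.4, 16.8) = (-0.02, -1.96)
Step 3: at (-0.02, -1.96), ∇F = (-0.08, -23.52) → (-0.02, -1.96) − 0.2·(-0.08, -23.52) = (-0.004, 2.744)
F(-0.004, 2.744) = 45.177248

45.177248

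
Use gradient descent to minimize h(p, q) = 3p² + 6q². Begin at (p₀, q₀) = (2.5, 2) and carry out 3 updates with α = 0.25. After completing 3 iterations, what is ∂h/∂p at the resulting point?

∇h = (6p, 12q)
(p₁, q₁) = (2.5, 2) − 0.25·(15, 24) = (-1.25, -4)
(p₂, q₂) = (-1.25, -4) − 0.25·(-7.5, -48) = (0.625, 8)
(p₃, q₃) = (0.625, 8) − 0.25·(3.75, 96) = (-0.3125, -16)
∂h/∂p at (-0.3125, -16) = -1.875

-1.875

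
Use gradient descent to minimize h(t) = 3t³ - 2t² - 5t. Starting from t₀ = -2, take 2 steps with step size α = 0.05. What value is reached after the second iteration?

-11.511125

h′(t) = 9t² - 4t - 5
t₁ = -2 − 0.05·39 = -3.95
t₂ = -3.95 − 0.05·151.2225 = -11.511125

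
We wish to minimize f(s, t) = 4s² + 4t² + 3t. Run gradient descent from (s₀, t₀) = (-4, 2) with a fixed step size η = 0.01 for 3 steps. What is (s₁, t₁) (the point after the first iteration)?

∇f = (8s, 8t + 3)
Step 1: at (-4, 2), ∇f = (-32, 19) → (-4, 2) − 0.01·(-32, 19) = (-3.68, 1.81)

(-3.68, 1.81)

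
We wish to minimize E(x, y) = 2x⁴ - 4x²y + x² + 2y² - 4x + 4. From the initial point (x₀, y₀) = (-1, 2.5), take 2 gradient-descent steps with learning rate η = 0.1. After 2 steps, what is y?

2.164

∇E = (8x³ - 8xy + 2x - 4, -4x² + 4y)
(x₁, y₁) = (-1, 2.5) − 0.1·(6, 6) = (-1.6, 1.9)
(x₂, y₂) = (-1.6, 1.9) − 0.1·(-15.648, -2.64) = (-0.0352, 2.164)
y = 2.164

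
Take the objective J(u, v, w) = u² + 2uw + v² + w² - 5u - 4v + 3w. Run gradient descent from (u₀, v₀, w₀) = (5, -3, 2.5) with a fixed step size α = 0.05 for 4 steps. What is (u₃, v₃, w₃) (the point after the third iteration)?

(3.892, -1.645, 0.192)

∇J = (2u + 2w - 5, 2v - 4, 2u + 2w + 3)
(u₁, v₁, w₁) = (5, -3, 2.5) − 0.05·(10, -10, 18) = (4.5, -2.5, 1.6)
(u₂, v₂, w₂) = (4.5, -2.5, 1.6) − 0.05·(7.2, -9, 15.2) = (4.14, -2.05, 0.84)
(u₃, v₃, w₃) = (4.14, -2.05, 0.84) − 0.05·(4.96, -8.1, 12.96) = (3.892, -1.645, 0.192)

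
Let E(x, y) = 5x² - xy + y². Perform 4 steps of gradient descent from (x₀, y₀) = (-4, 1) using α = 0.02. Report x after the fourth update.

∇E = (10x - y, -x + 2y)
Step 1: at (-4, 1), ∇E = (-41, 6) → (-4, 1) − 0.02·(-41, 6) = (-3.18, 0.88)
Step 2: at (-3.18, 0.88), ∇E = (-32.68, 4.94) → (-3.18, 0.88) − 0.02·(-32.68, 4.94) = (-2.5264, 0.7812)
Step 3: at (-2.5264, 0.7812), ∇E = (-26.0452, 4.0888) → (-2.5264, 0.7812) − 0.02·(-26.0452, 4.0888) = (-2.005496, 0.699424)
Step 4: at (-2.005496, 0.699424), ∇E = (-20.754384, 3.404344) → (-2.005496, 0.699424) − 0.02·(-20.754384, 3.404344) = (-1.59040832, 0.63133712)
x = -1.59040832

-1.59040832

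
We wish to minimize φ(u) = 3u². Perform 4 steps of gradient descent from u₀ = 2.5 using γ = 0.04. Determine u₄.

φ′(u) = 6u
u₁ = 2.5 − 0.04·15 = 1.9
u₂ = 1.9 − 0.04·11.4 = 1.444
u₃ = 1.444 − 0.04·8.664 = 1.09744
u₄ = 1.09744 − 0.04·6.58464 = 0.8340544

0.8340544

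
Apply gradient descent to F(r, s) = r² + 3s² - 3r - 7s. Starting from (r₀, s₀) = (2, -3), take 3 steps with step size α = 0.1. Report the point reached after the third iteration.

(1.756, 0.9)

∇F = (2r - 3, 6s - 7)
(r₁, s₁) = (2, -3) − 0.1·(1, -25) = (1.9, -0.5)
(r₂, s₂) = (1.9, -0.5) − 0.1·(0.8, -10) = (1.82, 0.5)
(r₃, s₃) = (1.82, 0.5) − 0.1·(0.64, -4) = (1.756, 0.9)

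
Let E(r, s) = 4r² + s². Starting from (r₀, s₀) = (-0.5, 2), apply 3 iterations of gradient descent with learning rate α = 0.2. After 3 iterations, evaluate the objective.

0.23328

∇E = (8r, 2s)
(r₁, s₁) = (-0.5, 2) − 0.2·(-4, 4) = (0.3, 1.2)
(r₂, s₂) = (0.3, 1.2) − 0.2·(2.4, 2.4) = (-0.18, 0.72)
(r₃, s₃) = (-0.18, 0.72) − 0.2·(-1.44, 1.44) = (0.108, 0.432)
E(0.108, 0.432) = 0.23328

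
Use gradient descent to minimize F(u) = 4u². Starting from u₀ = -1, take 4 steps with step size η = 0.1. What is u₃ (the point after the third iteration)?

F′(u) = 8u
Step 1: F′(-1) = -8; u₁ = -1 − 0.1·(-8) = -0.2
Step 2: F′(-0.2) = -1.6; u₂ = -0.2 − 0.1·(-1.6) = -0.04
Step 3: F′(-0.04) = -0.32; u₃ = -0.04 − 0.1·(-0.32) = -0.008

-0.008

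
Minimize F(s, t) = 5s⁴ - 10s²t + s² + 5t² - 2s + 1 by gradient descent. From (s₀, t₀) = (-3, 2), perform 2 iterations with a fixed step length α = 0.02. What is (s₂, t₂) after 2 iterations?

(-55.8126464, 8.90272)

∇F = (20s³ - 20st + 2s - 2, -10s² + 10t)
Step 1: at (-3, 2), ∇F = (-428, -70) → (-3, 2) − 0.02·(-428, -70) = (5.56, 3.4)
Step 2: at (5.56, 3.4), ∇F = (3068.63232, -275.136) → (5.56, 3.4) − 0.02·(3068.63232, -275.136) = (-55.8126464, 8.90272)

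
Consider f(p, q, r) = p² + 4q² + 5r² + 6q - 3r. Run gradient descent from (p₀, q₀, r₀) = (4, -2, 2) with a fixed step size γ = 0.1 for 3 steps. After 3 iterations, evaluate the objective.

∇f = (2p, 8q + 6, 10r - 3)
Step 1: at (4, -2, 2), ∇f = (8, -10, 17) → (4, -2, 2) − 0.1·(8, -10, 17) = (3.2, -1, 0.3)
Step 2: at (3.2, -1, 0.3), ∇f = (6.4, -2, 0) → (3.2, -1, 0.3) − 0.1·(6.4, -2, 0) = (2.56, -0.8, 0.3)
Step 3: at (2.56, -0.8, 0.3), ∇f = (5.12, -0.4, 0) → (2.56, -0.8, 0.3) − 0.1·(5.12, -0.4, 0) = (2.048, -0.76, 0.3)
f(2.048, -0.76, 0.3) = 1.494704

1.494704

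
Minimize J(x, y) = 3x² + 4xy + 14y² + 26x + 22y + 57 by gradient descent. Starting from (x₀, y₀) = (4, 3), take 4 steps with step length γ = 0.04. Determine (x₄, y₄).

∇J = (6x + 4y + 26, 4x + 28y + 22)
Step 1: at (4, 3), ∇J = (62, 122) → (4, 3) − 0.04·(62, 122) = (1.52, -1.88)
Step 2: at (1.52, -1.88), ∇J = (27.6, -24.56) → (1.52, -1.88) − 0.04·(27.6, -24.56) = (0.416, -0.8976)
Step 3: at (0.416, -0.8976), ∇J = (24.9056, -1.4688) → (0.416, -0.8976) − 0.04·(24.9056, -1.4688) = (-0.580224, -0.838848)
Step 4: at (-0.580224, -0.838848), ∇J = (19.163264, -3.80864) → (-0.580224, -0.838848) − 0.04·(19.163264, -3.80864) = (-1.34675456, -0.6865024)

(-1.34675456, -0.6865024)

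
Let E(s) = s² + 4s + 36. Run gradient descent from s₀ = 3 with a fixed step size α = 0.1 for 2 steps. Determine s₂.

1.2

E′(s) = 2s + 4
Step 1: E′(3) = 10; s₁ = 3 − 0.1·10 = 2
Step 2: E′(2) = 8; s₂ = 2 − 0.1·8 = 1.2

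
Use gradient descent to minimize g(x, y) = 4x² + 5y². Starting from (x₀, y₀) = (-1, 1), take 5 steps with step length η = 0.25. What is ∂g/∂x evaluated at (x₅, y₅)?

∇g = (8x, 10y)
Step 1: at (-1, 1), ∇g = (-8, 10) → (-1, 1) − 0.25·(-8, 10) = (1, -1.5)
Step 2: at (1, -1.5), ∇g = (8, -15) → (1, -1.5) − 0.25·(8, -15) = (-1, 2.25)
Step 3: at (-1, 2.25), ∇g = (-8, 22.5) → (-1, 2.25) − 0.25·(-8, 22.5) = (1, -3.375)
Step 4: at (1, -3.375), ∇g = (8, -33.75) → (1, -3.375) − 0.25·(8, -33.75) = (-1, 5.0625)
Step 5: at (-1, 5.0625), ∇g = (-8, 50.625) → (-1, 5.0625) − 0.25·(-8, 50.625) = (1, -7.59375)
∂g/∂x at (1, -7.59375) = 8

8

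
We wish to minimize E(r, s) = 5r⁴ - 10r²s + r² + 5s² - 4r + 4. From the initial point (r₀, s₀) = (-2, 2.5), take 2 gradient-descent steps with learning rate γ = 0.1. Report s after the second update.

23.04

∇E = (20r³ - 20rs + 2r - 4, -10r² + 10s)
Step 1: at (-2, 2.5), ∇E = (-68, -15) → (-2, 2.5) − 0.1·(-68, -15) = (4.8, 4)
Step 2: at (4.8, 4), ∇E = (1833.44, -190.4) → (4.8, 4) − 0.1·(1833.44, -190.4) = (-178.544, 23.04)
s = 23.04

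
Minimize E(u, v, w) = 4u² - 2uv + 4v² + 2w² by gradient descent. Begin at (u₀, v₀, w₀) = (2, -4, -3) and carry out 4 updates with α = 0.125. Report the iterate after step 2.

∇E = (8u - 2v, -2u + 8v, 4w)
Step 1: at (2, -4, -3), ∇E = (24, -36, -12) → (2, -4, -3) − 0.125·(24, -36, -12) = (-1, 0.5, -1.5)
Step 2: at (-1, 0.5, -1.5), ∇E = (-9, 6, -6) → (-1, 0.5, -1.5) − 0.125·(-9, 6, -6) = (0.125, -0.25, -0.75)

(0.125, -0.25, -0.75)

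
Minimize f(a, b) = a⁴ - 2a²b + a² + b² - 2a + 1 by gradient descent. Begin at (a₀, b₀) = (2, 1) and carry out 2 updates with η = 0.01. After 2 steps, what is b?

1.099352

∇f = (4a³ - 4ab + 2a - 2, -2a² + 2b)
(a₁, b₁) = (2, 1) − 0.01·(26, -6) = (1.74, 1.06)
(a₂, b₂) = (1.74, 1.06) − 0.01·(15.174496, -3.9352) = (1.58825504, 1.099352)
b = 1.099352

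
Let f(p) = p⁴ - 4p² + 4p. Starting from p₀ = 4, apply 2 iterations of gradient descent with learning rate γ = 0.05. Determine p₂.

f′(p) = 4p³ - 8p + 4
p₁ = 4 − 0.05·228 = -7.4
p₂ = -7.4 − 0.05·(-1557.696) = 70.4848

70.4848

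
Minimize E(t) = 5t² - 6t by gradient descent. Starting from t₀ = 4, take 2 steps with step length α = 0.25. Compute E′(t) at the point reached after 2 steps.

76.5

E′(t) = 10t - 6
t₁ = 4 − 0.25·34 = -4.5
t₂ = -4.5 − 0.25·(-51) = 8.25
E′(t) at (8.25) = 76.5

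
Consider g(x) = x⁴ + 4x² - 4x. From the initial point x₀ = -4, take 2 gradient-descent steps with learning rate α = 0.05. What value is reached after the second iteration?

-231.6432

g′(x) = 4x³ + 8x - 4
Step 1: g′(-4) = -292; x₁ = -4 − 0.05·(-292) = 10.6
Step 2: g′(10.6) = 4844.864; x₂ = 10.6 − 0.05·4844.864 = -231.6432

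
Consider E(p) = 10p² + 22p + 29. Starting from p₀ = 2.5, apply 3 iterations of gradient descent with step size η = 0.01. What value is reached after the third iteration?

E′(p) = 20p + 22
Step 1: E′(2.5) = 72; p₁ = 2.5 − 0.01·72 = 1.78
Step 2: E′(1.78) = 57.6; p₂ = 1.78 − 0.01·57.6 = 1.204
Step 3: E′(1.204) = 46.08; p₃ = 1.204 − 0.01·46.08 = 0.7432

0.7432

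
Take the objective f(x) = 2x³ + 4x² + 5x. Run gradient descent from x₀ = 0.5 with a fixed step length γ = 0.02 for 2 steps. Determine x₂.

0.133508

f′(x) = 6x² + 8x + 5
Step 1: f′(0.5) = 10.5; x₁ = 0.5 − 0.02·10.5 = 0.29
Step 2: f′(0.29) = 7.8246; x₂ = 0.29 − 0.02·7.8246 = 0.133508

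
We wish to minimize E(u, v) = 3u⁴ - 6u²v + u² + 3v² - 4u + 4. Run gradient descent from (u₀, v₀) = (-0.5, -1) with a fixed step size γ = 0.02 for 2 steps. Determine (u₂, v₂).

∇E = (12u³ - 12uv + 2u - 4, -6u² + 6v)
Step 1: at (-0.5, -1), ∇E = (-12.5, -7.5) → (-0.5, -1) − 0.02·(-12.5, -7.5) = (-0.25, -0.85)
Step 2: at (-0.25, -0.85), ∇E = (-7.2375, -5.475) → (-0.25, -0.85) − 0.02·(-7.2375, -5.475) = (-0.10525, -0.7405)

(-0.10525, -0.7405)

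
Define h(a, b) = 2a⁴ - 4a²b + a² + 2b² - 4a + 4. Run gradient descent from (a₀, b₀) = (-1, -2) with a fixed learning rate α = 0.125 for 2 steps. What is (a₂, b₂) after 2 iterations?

(-19.609375, 3.53125)

∇h = (8a³ - 8ab + 2a - 4, -4a² + 4b)
Step 1: at (-1, -2), ∇h = (-30, -12) → (-1, -2) − 0.125·(-30, -12) = (2.75, -0.5)
Step 2: at (2.75, -0.5), ∇h = (178.875, -32.25) → (2.75, -0.5) − 0.125·(178.875, -32.25) = (-19.609375, 3.53125)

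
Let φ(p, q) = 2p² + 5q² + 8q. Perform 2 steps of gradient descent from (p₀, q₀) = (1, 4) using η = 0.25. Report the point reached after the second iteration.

∇φ = (4p, 10q + 8)
(p₁, q₁) = (1, 4) − 0.25·(4, 48) = (0, -8)
(p₂, q₂) = (0, -8) − 0.25·(0, -72) = (0, 10)

(0, 10)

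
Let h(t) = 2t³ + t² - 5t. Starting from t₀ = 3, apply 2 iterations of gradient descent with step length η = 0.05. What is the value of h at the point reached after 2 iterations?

h′(t) = 6t² + 2t - 5
t₁ = 3 − 0.05·55 = 0.25
t₂ = 0.25 − 0.05·(-4.125) = 0.45625
h(0.45625) = -1.88313623046875

-1.88313623046875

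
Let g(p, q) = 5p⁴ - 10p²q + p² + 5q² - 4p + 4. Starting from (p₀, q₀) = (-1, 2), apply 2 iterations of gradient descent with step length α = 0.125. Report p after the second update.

45.2734375

∇g = (20p³ - 20pq + 2p - 4, -10p² + 10q)
Step 1: at (-1, 2), ∇g = (14, 10) → (-1, 2) − 0.125·(14, 10) = (-2.75, 0.75)
Step 2: at (-2.75, 0.75), ∇g = (-384.1875, -68.125) → (-2.75, 0.75) − 0.125·(-384.1875, -68.125) = (45.2734375, 9.265625)
p = 45.2734375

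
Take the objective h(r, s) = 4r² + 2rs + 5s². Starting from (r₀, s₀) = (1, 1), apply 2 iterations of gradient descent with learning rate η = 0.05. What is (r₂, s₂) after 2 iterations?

(0.26, 0.15)

∇h = (8r + 2s, 2r + 10s)
(r₁, s₁) = (1, 1) − 0.05·(10, 12) = (0.5, 0.4)
(r₂, s₂) = (0.5, 0.4) − 0.05·(4.8, 5) = (0.26, 0.15)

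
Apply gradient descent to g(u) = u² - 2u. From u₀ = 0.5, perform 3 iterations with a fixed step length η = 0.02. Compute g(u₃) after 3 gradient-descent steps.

g′(u) = 2u - 2
u₁ = 0.5 − 0.02·(-1) = 0.52
u₂ = 0.52 − 0.02·(-0.96) = 0.5392
u₃ = 0.5392 − 0.02·(-0.9216) = 0.557632
g(0.557632) = -0.804310552576

-0.804310552576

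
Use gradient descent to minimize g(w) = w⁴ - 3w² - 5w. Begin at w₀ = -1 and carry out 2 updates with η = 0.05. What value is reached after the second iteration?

-0.732175

g′(w) = 4w³ - 6w - 5
Step 1: g′(-1) = -3; w₁ = -1 − 0.05·(-3) = -0.85
Step 2: g′(-0.85) = -2.3565; w₂ = -0.85 − 0.05·(-2.3565) = -0.732175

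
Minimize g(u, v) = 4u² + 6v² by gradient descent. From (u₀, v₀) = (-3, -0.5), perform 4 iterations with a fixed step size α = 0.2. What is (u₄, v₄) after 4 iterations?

(-0.3888, -1.9208)

∇g = (8u, 12v)
(u₁, v₁) = (-3, -0.5) − 0.2·(-24, -6) = (1.8, 0.7)
(u₂, v₂) = (1.8, 0.7) − 0.2·(14.4, 8.4) = (-1.08, -0.98)
(u₃, v₃) = (-1.08, -0.98) − 0.2·(-8.64, -11.76) = (0.648, 1.372)
(u₄, v₄) = (0.648, 1.372) − 0.2·(5.184, 16.464) = (-0.3888, -1.9208)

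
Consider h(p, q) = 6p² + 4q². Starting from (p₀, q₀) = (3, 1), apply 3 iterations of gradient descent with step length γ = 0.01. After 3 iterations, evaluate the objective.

27.503240691712

∇h = (12p, 8q)
Step 1: at (3, 1), ∇h = (36, 8) → (3, 1) − 0.01·(36, 8) = (2.64, 0.92)
Step 2: at (2.64, 0.92), ∇h = (31.68, 7.36) → (2.64, 0.92) − 0.01·(31.68, 7.36) = (2.3232, 0.8464)
Step 3: at (2.3232, 0.8464), ∇h = (27.8784, 6.7712) → (2.3232, 0.8464) − 0.01·(27.8784, 6.7712) = (2.044416, 0.778688)
h(2.044416, 0.778688) = 27.503240691712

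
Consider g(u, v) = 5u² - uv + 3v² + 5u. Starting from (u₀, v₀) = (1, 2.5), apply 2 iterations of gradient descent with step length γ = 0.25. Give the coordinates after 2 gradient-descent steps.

(1.6875, -0.03125)

∇g = (10u - v + 5, -u + 6v)
Step 1: at (1, 2.5), ∇g = (12.5, 14) → (1, 2.5) − 0.25·(12.5, 14) = (-2.125, -1)
Step 2: at (-2.125, -1), ∇g = (-15.25, -3.875) → (-2.125, -1) − 0.25·(-15.25, -3.875) = (1.6875, -0.03125)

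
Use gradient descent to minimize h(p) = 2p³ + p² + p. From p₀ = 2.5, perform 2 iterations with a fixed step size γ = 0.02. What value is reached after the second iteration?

1.225972

h′(p) = 6p² + 2p + 1
p₁ = 2.5 − 0.02·43.5 = 1.63
p₂ = 1.63 − 0.02·20.2014 = 1.225972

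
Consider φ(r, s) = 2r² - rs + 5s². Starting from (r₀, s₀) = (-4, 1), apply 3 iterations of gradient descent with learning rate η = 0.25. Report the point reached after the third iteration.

∇φ = (4r - s, -r + 10s)
(r₁, s₁) = (-4, 1) − 0.25·(-17, 14) = (0.25, -2.5)
(r₂, s₂) = (0.25, -2.5) − 0.25·(3.5, -25.25) = (-0.625, 3.8125)
(r₃, s₃) = (-0.625, 3.8125) − 0.25·(-6.3125, 38.75) = (0.953125, -5.875)

(0.953125, -5.875)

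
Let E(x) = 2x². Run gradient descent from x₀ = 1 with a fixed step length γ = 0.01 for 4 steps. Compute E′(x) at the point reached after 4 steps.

3.39738624

E′(x) = 4x
Step 1: E′(1) = 4; x₁ = 1 − 0.01·4 = 0.96
Step 2: E′(0.96) = 3.84; x₂ = 0.96 − 0.01·3.84 = 0.9216
Step 3: E′(0.9216) = 3.6864; x₃ = 0.9216 − 0.01·3.6864 = 0.884736
Step 4: E′(0.884736) = 3.538944; x₄ = 0.884736 − 0.01·3.538944 = 0.84934656
E′(x) at (0.84934656) = 3.39738624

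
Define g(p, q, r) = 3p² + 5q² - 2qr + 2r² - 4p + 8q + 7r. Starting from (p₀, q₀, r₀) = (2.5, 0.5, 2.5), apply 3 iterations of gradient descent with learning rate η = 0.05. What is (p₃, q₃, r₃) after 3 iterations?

∇g = (6p - 4, 10q - 2r + 8, -2q + 4r + 7)
Step 1: at (2.5, 0.5, 2.5), ∇g = (11, 8, 16) → (2.5, 0.5, 2.5) − 0.05·(11, 8, 16) = (1.95, 0.1, 1.7)
Step 2: at (1.95, 0.1, 1.7), ∇g = (7.7, 5.6, 13.6) → (1.95, 0.1, 1.7) − 0.05·(7.7, 5.6, 13.6) = (1.565, -0.18, 1.02)
Step 3: at (1.565, -0.18, 1.02), ∇g = (5.39, 4.16, 11.44) → (1.565, -0.18, 1.02) − 0.05·(5.39, 4.16, 11.44) = (1.2955, -0.388, 0.448)

(1.2955, -0.388, 0.448)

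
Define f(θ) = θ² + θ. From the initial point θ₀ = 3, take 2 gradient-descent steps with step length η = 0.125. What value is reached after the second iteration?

f′(θ) = 2θ + 1
θ₁ = 3 − 0.125·7 = 2.125
θ₂ = 2.125 − 0.125·5.25 = 1.46875

1.46875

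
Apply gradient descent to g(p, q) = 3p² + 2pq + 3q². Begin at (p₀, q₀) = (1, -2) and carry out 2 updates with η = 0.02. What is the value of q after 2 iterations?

∇g = (6p + 2q, 2p + 6q)
Step 1: at (1, -2), ∇g = (2, -10) → (1, -2) − 0.02·(2, -10) = (0.96, -1.8)
Step 2: at (0.96, -1.8), ∇g = (2.16, -8.88) → (0.96, -1.8) − 0.02·(2.16, -8.88) = (0.9168, -1.6224)
q = -1.6224

-1.6224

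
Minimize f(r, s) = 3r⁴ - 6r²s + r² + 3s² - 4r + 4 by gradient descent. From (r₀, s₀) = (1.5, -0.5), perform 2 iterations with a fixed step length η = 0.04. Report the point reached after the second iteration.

(-0.23770368, 0.168064)

∇f = (12r³ - 12rs + 2r - 4, -6r² + 6s)
Step 1: at (1.5, -0.5), ∇f = (48.5, -16.5) → (1.5, -0.5) − 0.04·(48.5, -16.5) = (-0.44, 0.16)
Step 2: at (-0.44, 0.16), ∇f = (-5.057408, -0.2016) → (-0.44, 0.16) − 0.04·(-5.057408, -0.2016) = (-0.23770368, 0.168064)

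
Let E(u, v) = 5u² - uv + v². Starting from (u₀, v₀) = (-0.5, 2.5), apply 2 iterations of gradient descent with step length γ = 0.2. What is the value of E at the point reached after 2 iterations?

4.4224

∇E = (10u - v, -u + 2v)
(u₁, v₁) = (-0.5, 2.5) − 0.2·(-7.5, 5.5) = (1, 1.4)
(u₂, v₂) = (1, 1.4) − 0.2·(8.6, 1.8) = (-0.72, 1.04)
E(-0.72, 1.04) = 4.4224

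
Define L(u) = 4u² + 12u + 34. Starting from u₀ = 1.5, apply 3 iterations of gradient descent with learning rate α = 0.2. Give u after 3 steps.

L′(u) = 8u + 12
u₁ = 1.5 − 0.2·24 = -3.3
u₂ = -3.3 − 0.2·(-14.4) = -0.42
u₃ = -0.42 − 0.2·8.64 = -2.148

-2.148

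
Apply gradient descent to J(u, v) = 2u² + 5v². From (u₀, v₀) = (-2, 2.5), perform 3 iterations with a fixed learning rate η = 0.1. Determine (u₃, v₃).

(-0.432, 0)

∇J = (4u, 10v)
Step 1: at (-2, 2.5), ∇J = (-8, 25) → (-2, 2.5) − 0.1·(-8, 25) = (-1.2, 0)
Step 2: at (-1.2, 0), ∇J = (-4.8, 0) → (-1.2, 0) − 0.1·(-4.8, 0) = (-0.72, 0)
Step 3: at (-0.72, 0), ∇J = (-2.88, 0) → (-0.72, 0) − 0.1·(-2.88, 0) = (-0.432, 0)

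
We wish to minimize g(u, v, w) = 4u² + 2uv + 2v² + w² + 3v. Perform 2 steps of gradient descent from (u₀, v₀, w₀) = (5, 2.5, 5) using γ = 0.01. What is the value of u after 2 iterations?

4.1406

∇g = (8u + 2v, 2u + 4v + 3, 2w)
(u₁, v₁, w₁) = (5, 2.5, 5) − 0.01·(45, 23, 10) = (4.55, 2.27, 4.9)
(u₂, v₂, w₂) = (4.55, 2.27, 4.9) − 0.01·(40.94, 21.18, 9.8) = (4.1406, 2.0582, 4.802)
u = 4.1406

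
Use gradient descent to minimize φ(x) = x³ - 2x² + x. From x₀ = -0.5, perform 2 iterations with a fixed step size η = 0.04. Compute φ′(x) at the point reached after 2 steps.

φ′(x) = 3x² - 4x + 1
Step 1: φ′(-0.5) = 3.75; x₁ = -0.5 − 0.04·3.75 = -0.65
Step 2: φ′(-0.65) = 4.8675; x₂ = -0.65 − 0.04·4.8675 = -0.8447
φ′(x) at (-0.8447) = 6.51935427

6.51935427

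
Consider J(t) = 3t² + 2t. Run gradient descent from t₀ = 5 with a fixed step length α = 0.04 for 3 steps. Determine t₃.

2.007872

J′(t) = 6t + 2
Step 1: J′(5) = 32; t₁ = 5 − 0.04·32 = 3.72
Step 2: J′(3.72) = 24.32; t₂ = 3.72 − 0.04·24.32 = 2.7472
Step 3: J′(2.7472) = 18.4832; t₃ = 2.7472 − 0.04·18.4832 = 2.007872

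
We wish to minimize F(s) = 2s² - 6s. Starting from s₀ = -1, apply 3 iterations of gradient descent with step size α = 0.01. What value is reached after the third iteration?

-0.71184

F′(s) = 4s - 6
Step 1: F′(-1) = -10; s₁ = -1 − 0.01·(-10) = -0.9
Step 2: F′(-0.9) = -9.6; s₂ = -0.9 − 0.01·(-9.6) = -0.804
Step 3: F′(-0.804) = -9.216; s₃ = -0.804 − 0.01·(-9.216) = -0.71184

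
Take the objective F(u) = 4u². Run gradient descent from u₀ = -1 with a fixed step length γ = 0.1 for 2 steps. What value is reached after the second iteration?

-0.04

F′(u) = 8u
u₁ = -1 − 0.1·(-8) = -0.2
u₂ = -0.2 − 0.1·(-1.6) = -0.04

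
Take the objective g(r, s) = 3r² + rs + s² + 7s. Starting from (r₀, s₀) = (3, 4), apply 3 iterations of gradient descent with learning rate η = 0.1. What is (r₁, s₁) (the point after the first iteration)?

∇g = (6r + s, r + 2s + 7)
(r₁, s₁) = (3, 4) − 0.1·(22, 18) = (0.8, 2.2)

(0.8, 2.2)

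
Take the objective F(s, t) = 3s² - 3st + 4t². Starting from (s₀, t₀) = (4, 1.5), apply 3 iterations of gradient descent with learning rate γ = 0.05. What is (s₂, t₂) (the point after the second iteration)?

(2.3425, 1.35375)

∇F = (6s - 3t, -3s + 8t)
Step 1: at (4, 1.5), ∇F = (19.5, 0) → (4, 1.5) − 0.05·(19.5, 0) = (3.025, 1.5)
Step 2: at (3.025, 1.5), ∇F = (13.65, 2.925) → (3.025, 1.5) − 0.05·(13.65, 2.925) = (2.3425, 1.35375)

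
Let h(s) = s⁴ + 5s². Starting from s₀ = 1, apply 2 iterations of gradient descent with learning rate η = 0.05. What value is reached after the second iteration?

0.1446

h′(s) = 4s³ + 10s
s₁ = 1 − 0.05·14 = 0.3
s₂ = 0.3 − 0.05·3.108 = 0.1446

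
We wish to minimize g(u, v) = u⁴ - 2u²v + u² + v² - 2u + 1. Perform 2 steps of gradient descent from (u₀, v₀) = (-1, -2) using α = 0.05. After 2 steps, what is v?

-1.526

∇g = (4u³ - 4uv + 2u - 2, -2u² + 2v)
(u₁, v₁) = (-1, -2) − 0.05·(-16, -6) = (-0.2, -1.7)
(u₂, v₂) = (-0.2, -1.7) − 0.05·(-3.792, -3.48) = (-0.0104, -1.526)
v = -1.526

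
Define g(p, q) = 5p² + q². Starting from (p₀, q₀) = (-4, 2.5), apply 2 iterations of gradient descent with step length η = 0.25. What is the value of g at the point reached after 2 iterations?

405.390625

∇g = (10p, 2q)
Step 1: at (-4, 2.5), ∇g = (-40, 5) → (-4, 2.5) − 0.25·(-40, 5) = (6, 1.25)
Step 2: at (6, 1.25), ∇g = (60, 2.5) → (6, 1.25) − 0.25·(60, 2.5) = (-9, 0.625)
g(-9, 0.625) = 405.390625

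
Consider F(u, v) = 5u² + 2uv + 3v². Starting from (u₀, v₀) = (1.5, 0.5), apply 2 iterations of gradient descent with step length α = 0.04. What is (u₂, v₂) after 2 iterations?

(0.4952, 0.1288)

∇F = (10u + 2v, 2u + 6v)
(u₁, v₁) = (1.5, 0.5) − 0.04·(16, 6) = (0.86, 0.26)
(u₂, v₂) = (0.86, 0.26) − 0.04·(9.12, 3.28) = (0.4952, 0.1288)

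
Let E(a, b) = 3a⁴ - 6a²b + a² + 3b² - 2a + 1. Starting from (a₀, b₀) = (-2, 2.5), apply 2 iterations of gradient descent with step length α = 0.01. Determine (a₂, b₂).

(-1.54614656, 2.584384)

∇E = (12a³ - 12ab + 2a - 2, -6a² + 6b)
Step 1: at (-2, 2.5), ∇E = (-42, -9) → (-2, 2.5) − 0.01·(-42, -9) = (-1.58, 2.59)
Step 2: at (-1.58, 2.59), ∇E = (-3.385344, 0.5616) → (-1.58, 2.59) − 0.01·(-3.385344, 0.5616) = (-1.54614656, 2.584384)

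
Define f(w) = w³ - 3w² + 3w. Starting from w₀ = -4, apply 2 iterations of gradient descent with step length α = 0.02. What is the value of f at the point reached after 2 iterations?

f′(w) = 3w² - 6w + 3
Step 1: f′(-4) = 75; w₁ = -4 − 0.02·75 = -5.5
Step 2: f′(-5.5) = 126.75; w₂ = -5.5 − 0.02·126.75 = -8.035
f(-8.035) = -736.538117875

-736.538117875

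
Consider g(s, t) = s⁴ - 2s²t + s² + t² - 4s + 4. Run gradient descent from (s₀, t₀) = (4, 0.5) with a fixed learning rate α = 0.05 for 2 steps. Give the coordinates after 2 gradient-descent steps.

∇g = (4s³ - 4st + 2s - 4, -2s² + 2t)
(s₁, t₁) = (4, 0.5) − 0.05·(252, -31) = (-8.6, 2.05)
(s₂, t₂) = (-8.6, 2.05) − 0.05·(-2494.904, -143.82) = (116.1452, 9.241)

(116.1452, 9.241)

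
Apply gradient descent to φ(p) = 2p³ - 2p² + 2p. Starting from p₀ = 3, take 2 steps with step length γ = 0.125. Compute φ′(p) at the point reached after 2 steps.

φ′(p) = 6p² - 4p + 2
Step 1: φ′(3) = 44; p₁ = 3 − 0.125·44 = -2.5
Step 2: φ′(-2.5) = 49.5; p₂ = -2.5 − 0.125·49.5 = -8.6875
φ′(p) at (-8.6875) = 489.5859375

489.5859375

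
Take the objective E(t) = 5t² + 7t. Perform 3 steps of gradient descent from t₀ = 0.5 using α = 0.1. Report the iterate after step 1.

-0.7

E′(t) = 10t + 7
Step 1: E′(0.5) = 12; t₁ = 0.5 − 0.1·12 = -0.7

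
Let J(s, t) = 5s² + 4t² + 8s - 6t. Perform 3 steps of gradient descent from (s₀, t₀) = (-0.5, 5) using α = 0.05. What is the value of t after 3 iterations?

1.668

∇J = (10s + 8, 8t - 6)
Step 1: at (-0.5, 5), ∇J = (3, 34) → (-0.5, 5) − 0.05·(3, 34) = (-0.65, 3.3)
Step 2: at (-0.65, 3.3), ∇J = (1.5, 20.4) → (-0.65, 3.3) − 0.05·(1.5, 20.4) = (-0.725, 2.28)
Step 3: at (-0.725, 2.28), ∇J = (0.75, 12.24) → (-0.725, 2.28) − 0.05·(0.75, 12.24) = (-0.7625, 1.668)
t = 1.668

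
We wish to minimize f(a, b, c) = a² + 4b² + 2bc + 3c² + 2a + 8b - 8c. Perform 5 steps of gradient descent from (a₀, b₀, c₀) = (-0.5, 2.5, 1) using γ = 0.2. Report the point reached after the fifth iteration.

(-0.96112, -2.54384, 1.14496)

∇f = (2a + 2, 8b + 2c + 8, 2b + 6c - 8)
Step 1: at (-0.5, 2.5, 1), ∇f = (1, 30, 3) → (-0.5, 2.5, 1) − 0.2·(1, 30, 3) = (-0.7, -3.5, 0.4)
Step 2: at (-0.7, -3.5, 0.4), ∇f = (0.6, -19.2, -12.6) → (-0.7, -3.5, 0.4) − 0.2·(0.6, -19.2, -12.6) = (-0.82, 0.34, 2.92)
Step 3: at (-0.82, 0.34, 2.92), ∇f = (0.36, 16.56, 10.2) → (-0.82, 0.34, 2.92) − 0.2·(0.36, 16.56, 10.2) = (-0.892, -2.972, 0.88)
Step 4: at (-0.892, -2.972, 0.88), ∇f = (0.216, -14.016, -8.664) → (-0.892, -2.972, 0.88) − 0.2·(0.216, -14.016, -8.664) = (-0.9352, -0.1688, 2.6128)
Step 5: at (-0.9352, -0.1688, 2.6128), ∇f = (0.1296, 11.8752, 7.3392) → (-0.9352, -0.1688, 2.6128) − 0.2·(0.1296, 11.8752, 7.3392) = (-0.96112, -2.54384, 1.14496)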